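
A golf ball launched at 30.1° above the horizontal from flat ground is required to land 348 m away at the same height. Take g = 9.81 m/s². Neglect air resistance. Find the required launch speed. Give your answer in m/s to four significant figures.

On level ground R = v₀² sin 2θ / g ⇒ v₀ = √(gR / sin 2θ).
v₀ = √(9.81 × 348 / sin 60.20°) = √(3414 / 0.8678) = √3934.1 = 62.72 m/s.

62.72 m/s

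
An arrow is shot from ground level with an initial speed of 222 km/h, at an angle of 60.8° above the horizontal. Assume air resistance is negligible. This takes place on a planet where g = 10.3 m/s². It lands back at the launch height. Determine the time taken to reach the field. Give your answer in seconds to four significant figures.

Convert: 222 km/h = 222/3.6 = 61.67 m/s.
Resolve: vₓ = 61.67 cos 60.8° = 30.08 m/s and v_y0 = 61.67 sin 60.8° = 53.83 m/s.
It returns to y = 0 when t = 2 v_y0 / g = 2(53.83)/10.3 = 10.45 s.

10.45 s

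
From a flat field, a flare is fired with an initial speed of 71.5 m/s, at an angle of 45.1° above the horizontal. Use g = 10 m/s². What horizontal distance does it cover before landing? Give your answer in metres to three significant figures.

Resolve: vₓ = 71.50 cos 45.1° = 50.47 m/s and v_y0 = 71.50 sin 45.1° = 50.65 m/s.
Flight time T = 2 v_y0 / g = 10.13 s.
Horizontal distance R = vₓ T = 50.47 × 10.13 = 511.2 m.

511 m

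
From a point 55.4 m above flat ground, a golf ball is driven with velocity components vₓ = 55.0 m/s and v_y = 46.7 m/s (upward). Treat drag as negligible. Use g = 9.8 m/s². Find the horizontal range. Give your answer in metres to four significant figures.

Vertical motion (up positive, ground at y = 0): 4.900 t² − (46.70) t − 55.4 = 0, so t = (46.70 + √(46.70² + 2·9.80·55.4)) / 9.80 = (46.70 + 57.16) / 9.80 = 10.60 s.
Horizontal distance: R = vₓ t = 55.00 × 10.60 = 582.9 m.

582.9 m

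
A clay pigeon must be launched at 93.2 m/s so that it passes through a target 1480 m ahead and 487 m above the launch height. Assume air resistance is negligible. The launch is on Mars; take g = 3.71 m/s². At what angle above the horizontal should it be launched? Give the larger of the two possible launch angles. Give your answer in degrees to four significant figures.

Trajectory: y = x tanθ − g x² (1 + tan²θ)/(2v₀²). With x = 1480, y = 487, v₀ = 93.2, g = 3.71:
467.8 tan²θ − 1480 tanθ + (954.8) = 0.
tanθ = [1480 ± √(1480² − 4 × 467.8 × (954.8))] / (2 × 467.8) = (1480 ± 635.6) / 935.5, giving tanθ = 0.9026 or 2.261.
θ = 42.07° or 66.14°; the larger is 66.14°.

66.14°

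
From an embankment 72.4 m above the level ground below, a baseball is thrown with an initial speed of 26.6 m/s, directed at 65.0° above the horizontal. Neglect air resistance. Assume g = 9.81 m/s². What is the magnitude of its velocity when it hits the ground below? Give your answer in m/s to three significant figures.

46.1 m/s

Components: vₓ = 26.60 cos 65.0° = 11.24 m/s, v_y0 = 26.60 sin 65.0° = 24.11 m/s.
Vertical motion (up positive, ground at y = 0): 4.905 t² − (24.11) t − 72.4 = 0, so t = (24.11 + √(24.11² + 2·9.81·72.4)) / 9.81 = (24.11 + 44.74) / 9.81 = 7.018 s.
Vertical velocity at impact: v_y = v_y0 − g t = 24.11 − 9.81 × 7.018 = −44.74 m/s.
Speed: |v| = √(vₓ² + v_y²) = √(11.24² + 44.74²) = 46.13 m/s.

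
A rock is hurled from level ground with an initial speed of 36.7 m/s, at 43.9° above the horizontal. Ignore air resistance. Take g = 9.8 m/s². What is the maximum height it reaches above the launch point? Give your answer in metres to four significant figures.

33.04 m

vₓ = 36.70 cos 43.9° = 26.44 m/s; v_y0 = 36.70 sin 43.9° = 25.45 m/s.
Maximum height: H = v_y0² / (2g) = 25.45² / (2 × 9.80) = 33.04 m.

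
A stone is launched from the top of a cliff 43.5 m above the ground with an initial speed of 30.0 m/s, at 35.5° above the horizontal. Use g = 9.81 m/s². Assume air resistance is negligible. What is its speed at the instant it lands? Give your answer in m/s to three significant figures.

41.9 m/s

Components: vₓ = 30.00 cos 35.5° = 24.42 m/s, v_y0 = 30.00 sin 35.5° = 17.42 m/s.
Vertical motion (up positive, ground at y = 0): 4.905 t² − (17.42) t − 43.5 = 0, so t = (17.42 + √(17.42² + 2·9.81·43.5)) / 9.81 = (17.42 + 34.01) / 9.81 = 5.243 s.
Vertical velocity at impact: v_y = v_y0 − g t = 17.42 − 9.81 × 5.243 = −34.01 m/s.
Speed: |v| = √(vₓ² + v_y²) = √(24.42² + 34.01²) = 41.87 m/s.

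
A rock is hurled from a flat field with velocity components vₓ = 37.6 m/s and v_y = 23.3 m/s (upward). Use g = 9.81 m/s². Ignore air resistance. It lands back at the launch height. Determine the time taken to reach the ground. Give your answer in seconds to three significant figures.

Time of flight on level ground: T = 2 v_y0 / g = 2 × 23.30 / 9.81 = 4.750 s.

4.75 s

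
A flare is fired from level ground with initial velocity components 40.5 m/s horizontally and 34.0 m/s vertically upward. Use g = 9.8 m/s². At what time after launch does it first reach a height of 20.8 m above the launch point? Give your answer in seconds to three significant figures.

Set y = v_y0 t − ½ g t² = 20.8: 4.900 t² − 34.00 t + 20.8 = 0.
t = [34.00 ± √(34.00² − 2·9.80·20.8)] / 9.80 = (34.00 ± 27.36) / 9.80, so t = 0.6780 s or t = 6.261 s.
The first (ascending) time is 0.6780 s.

0.678 s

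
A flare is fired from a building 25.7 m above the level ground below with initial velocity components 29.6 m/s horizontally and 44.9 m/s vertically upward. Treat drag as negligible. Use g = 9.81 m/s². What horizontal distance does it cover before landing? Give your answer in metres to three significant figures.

287 m

The projectile lands when y = 25.7 + (44.90) t − ½·9.81·t² = 0. Positive root: t = (44.90 + √(44.90² + 2·9.81·25.7)) / 9.81 = (44.90 + 50.20) / 9.81 = 9.694 s.
Horizontal distance: R = vₓ t = 29.60 × 9.694 = 287.0 m.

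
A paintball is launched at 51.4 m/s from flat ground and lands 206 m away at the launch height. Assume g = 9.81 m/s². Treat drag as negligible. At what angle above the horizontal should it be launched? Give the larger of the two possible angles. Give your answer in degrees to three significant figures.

Level-ground range R = v₀² sin(2θ)/g ⇒ sin(2θ) = gR/v₀² = 9.81 × 206 / 51.4² = 0.7649.
2θ = 49.90° or 180° − 49.90° = 130.1°, so θ = 24.95° or 65.05°.
The larger angle is 65.05°.

65.1°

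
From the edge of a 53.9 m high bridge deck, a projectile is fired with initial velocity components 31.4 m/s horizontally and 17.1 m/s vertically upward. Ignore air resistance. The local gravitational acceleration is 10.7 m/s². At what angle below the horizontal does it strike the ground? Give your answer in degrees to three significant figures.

The projectile lands when y = 53.9 + (17.10) t − ½·10.7·t² = 0. Positive root: t = (17.10 + √(17.10² + 2·10.7·53.9)) / 10.7 = (17.10 + 38.02) / 10.7 = 5.152 s.
At impact: v_y = v_y0 − g t = −38.02 m/s; vₓ = 31.40 m/s.
Angle below horizontal: arctan(|v_y|/vₓ) = arctan(38.02/31.40) = 50.45°.

50.5°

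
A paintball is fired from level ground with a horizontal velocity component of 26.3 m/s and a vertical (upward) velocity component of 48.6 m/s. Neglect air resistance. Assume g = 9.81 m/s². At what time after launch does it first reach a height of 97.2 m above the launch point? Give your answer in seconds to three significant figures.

Set y = v_y0 t − ½ g t² = 97.2: 4.905 t² − 48.60 t + 97.2 = 0.
t = [48.60 ± √(48.60² − 2·9.81·97.2)] / 9.81 = (48.60 ± 21.33) / 9.81, so t = 2.780 s or t = 7.128 s.
The first (ascending) time is 2.780 s.

2.78 s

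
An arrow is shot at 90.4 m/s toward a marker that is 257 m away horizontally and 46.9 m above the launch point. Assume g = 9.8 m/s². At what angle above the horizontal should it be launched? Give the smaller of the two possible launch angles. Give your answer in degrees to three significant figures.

19.6°

Trajectory: y = x tanθ − g x² (1 + tan²θ)/(2v₀²). With x = 257, y = 46.9, v₀ = 90.4, g = 9.80:
39.60 tan²θ − 257 tanθ + (86.50) = 0.
tanθ = [257 ± √(257² − 4 × 39.60 × (86.50))] / (2 × 39.60) = (257 ± 228.8) / 79.21, giving tanθ = 0.3561 or 6.133.
θ = 19.60° or 80.74°; the smaller is 19.60°.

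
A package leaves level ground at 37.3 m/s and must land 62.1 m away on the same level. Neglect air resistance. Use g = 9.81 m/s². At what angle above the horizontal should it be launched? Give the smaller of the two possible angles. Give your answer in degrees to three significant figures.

Level-ground range R = v₀² sin(2θ)/g ⇒ sin(2θ) = gR/v₀² = 9.81 × 62.1 / 37.3² = 0.4379.
2θ = 25.97° or 180° − 25.97° = 154.0°, so θ = 12.98° or 77.02°.
The smaller angle is 12.98°.

13.0°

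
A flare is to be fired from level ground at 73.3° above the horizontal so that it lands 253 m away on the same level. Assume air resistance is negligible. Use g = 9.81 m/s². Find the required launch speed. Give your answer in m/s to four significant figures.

On level ground R = v₀² sin 2θ / g ⇒ v₀ = √(gR / sin 2θ).
v₀ = √(9.81 × 253 / sin 146.6°) = √(2482 / 0.5505) = √4508.7 = 67.15 m/s.

67.15 m/s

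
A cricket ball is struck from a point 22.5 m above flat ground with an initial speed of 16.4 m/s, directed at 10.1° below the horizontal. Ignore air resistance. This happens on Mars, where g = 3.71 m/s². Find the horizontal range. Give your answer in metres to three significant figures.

Horizontal component vₓ = 16.40 cos 10.1° = 16.15 m/s; vertical v_y0 = −2.876 m/s (downward).
The projectile lands when y = 22.5 + (−2.876) t − ½·3.71·t² = 0. Positive root: t = (−2.876 + √(2.876² + 2·3.71·22.5)) / 3.71 = (−2.876 + 13.24) / 3.71 = 2.793 s.
Horizontal distance: R = vₓ t = 16.15 × 2.793 = 45.09 m.

45.1 m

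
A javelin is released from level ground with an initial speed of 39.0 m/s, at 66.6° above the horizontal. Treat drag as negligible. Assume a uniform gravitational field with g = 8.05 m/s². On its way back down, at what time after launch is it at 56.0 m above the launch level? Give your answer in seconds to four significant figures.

6.866 s

Resolve: vₓ = 39.00 cos 66.6° = 15.49 m/s and v_y0 = 39.00 sin 66.6° = 35.79 m/s.
Set y = v_y0 t − ½ g t² = 56.0: 4.025 t² − 35.79 t + 56.0 = 0.
Quadratic formula: t = (35.79 ± √379.50) / 8.05 = (35.79 ± 19.48) / 8.05 → t = 2.026 s or 6.866 s.
The descending-branch root is 6.866 s.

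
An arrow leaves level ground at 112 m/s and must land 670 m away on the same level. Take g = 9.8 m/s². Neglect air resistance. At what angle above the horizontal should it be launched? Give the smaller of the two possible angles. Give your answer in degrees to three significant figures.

R = v₀² sin 2θ / g gives sin 2θ = gR/v₀² = 9.80·670/112² = 0.5234.
2θ = 31.56° or 180° − 31.56° = 148.4°, so θ = 15.78° or 74.22°.
The smaller angle is 15.78°.

15.8°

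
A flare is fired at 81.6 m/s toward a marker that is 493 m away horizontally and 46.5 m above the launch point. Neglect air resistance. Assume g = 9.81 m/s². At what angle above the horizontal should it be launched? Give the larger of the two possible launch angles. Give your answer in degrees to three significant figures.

Trajectory: y = x tanθ − g x² (1 + tan²θ)/(2v₀²). With x = 493, y = 46.5, v₀ = 81.6, g = 9.81:
179.0 tan²θ − 493 tanθ + (225.5) = 0.
tanθ = [493 ± √(493² − 4 × 179.0 × (225.5))] / (2 × 179.0) = (493 ± 285.5) / 358.1, giving tanθ = 0.5794 or 2.174.
θ = 30.09° or 65.30°; the larger is 65.30°.

65.3°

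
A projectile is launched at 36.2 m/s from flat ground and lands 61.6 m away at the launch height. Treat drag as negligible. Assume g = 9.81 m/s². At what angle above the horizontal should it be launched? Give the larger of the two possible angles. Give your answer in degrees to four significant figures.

From R = (v₀²/g) sin 2θ: sin 2θ = 9.81 × 61.6 / 1310.4 = 0.4611.
2θ = 27.46° or 180° − 27.46° = 152.5°, so θ = 13.73° or 76.27°.
The larger angle is 76.27°.

76.27°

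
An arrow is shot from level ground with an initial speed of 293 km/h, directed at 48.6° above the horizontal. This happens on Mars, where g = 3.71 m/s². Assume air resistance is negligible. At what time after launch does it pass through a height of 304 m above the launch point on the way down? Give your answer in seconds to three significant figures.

Convert: 293 km/h = 293/3.6 = 81.39 m/s.
Resolve: vₓ = 81.39 cos 48.6° = 53.82 m/s and v_y0 = 81.39 sin 48.6° = 61.05 m/s.
Height y(t) = 61.05 t − 1.855 t² = 304 gives 1.855 t² − 61.05 t + 304 = 0.
t = [61.05 ± √(61.05² − 2·3.71·304)] / 3.71 = (61.05 ± 38.36) / 3.71, so t = 6.116 s or t = 26.80 s.
The descending-branch root is 26.80 s.

26.8 s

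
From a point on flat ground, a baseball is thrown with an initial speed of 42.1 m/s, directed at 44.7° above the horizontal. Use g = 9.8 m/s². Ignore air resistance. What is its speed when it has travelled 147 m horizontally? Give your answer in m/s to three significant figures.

Resolve: vₓ = 42.10 cos 44.7° = 29.92 m/s and v_y0 = 42.10 sin 44.7° = 29.61 m/s.
x = vₓ t ⇒ t = 147/29.92 = 4.912 s.
Vertical velocity there: v_y = v_y0 − g t = 29.61 − 9.80 × 4.912 = −18.53 m/s.
Speed: √(vₓ² + v_y²) = √(29.92² + 18.53²) = 35.20 m/s.

35.2 m/s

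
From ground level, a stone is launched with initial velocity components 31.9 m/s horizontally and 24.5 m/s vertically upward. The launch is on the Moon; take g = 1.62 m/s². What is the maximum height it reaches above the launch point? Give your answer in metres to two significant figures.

Maximum height: H = v_y0² / (2g) = 24.50² / (2 × 1.62) = 185.3 m.

190 m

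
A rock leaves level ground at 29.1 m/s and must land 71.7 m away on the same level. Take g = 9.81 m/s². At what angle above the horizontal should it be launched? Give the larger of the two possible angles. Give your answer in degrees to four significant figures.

From R = (v₀²/g) sin 2θ: sin 2θ = 9.81 × 71.7 / 846.81 = 0.8306.
2θ = 56.16° or 180° − 56.16° = 123.8°, so θ = 28.08° or 61.92°.
The larger angle is 61.92°.

61.92°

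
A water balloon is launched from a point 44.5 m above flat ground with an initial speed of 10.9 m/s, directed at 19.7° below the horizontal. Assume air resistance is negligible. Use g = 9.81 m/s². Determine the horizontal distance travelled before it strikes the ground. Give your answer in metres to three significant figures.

Resolve: vₓ = 10.90 cos 19.7° = 10.26 m/s and v_y0 = −3.674 m/s (downward).
Vertical motion (up positive, ground at y = 0): 4.905 t² − (−3.674) t − 44.5 = 0, so t = (−3.674 + √(3.674² + 2·9.81·44.5)) / 9.81 = (−3.674 + 29.78) / 9.81 = 2.661 s.
Horizontal distance: R = vₓ t = 10.26 × 2.661 = 27.30 m.

27.3 m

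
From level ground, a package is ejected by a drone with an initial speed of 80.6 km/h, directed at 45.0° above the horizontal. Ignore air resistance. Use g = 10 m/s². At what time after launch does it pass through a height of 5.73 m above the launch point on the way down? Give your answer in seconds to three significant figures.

Convert: 80.6 km/h = 80.6/3.6 = 22.39 m/s.
Resolve: vₓ = 22.39 cos 45.0° = 15.83 m/s and v_y0 = 22.39 sin 45.0° = 15.83 m/s.
Height y(t) = 15.83 t − 5.000 t² = 5.73 gives 5.000 t² − 15.83 t + 5.73 = 0.
Quadratic formula: t = (15.83 ± √136.03) / 10.0 = (15.83 ± 11.66) / 10.0 → t = 0.4168 s or 2.749 s.
The descending-branch root is 2.749 s.

2.75 s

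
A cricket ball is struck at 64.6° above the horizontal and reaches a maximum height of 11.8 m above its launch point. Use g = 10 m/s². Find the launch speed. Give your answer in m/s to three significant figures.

17.0 m/s

At the peak v_y = 0, so v_y0 = √(2gH) = √(2 × 10.0 × 11.8) = 15.36 m/s.
v_y0 = v₀ sin θ ⇒ v₀ = 15.36 / sin 64.6° = 17.01 m/s.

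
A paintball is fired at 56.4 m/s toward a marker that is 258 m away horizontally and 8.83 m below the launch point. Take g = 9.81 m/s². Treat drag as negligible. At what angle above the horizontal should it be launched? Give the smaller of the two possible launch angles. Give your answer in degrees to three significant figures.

Trajectory: y = x tanθ − g x² (1 + tan²θ)/(2v₀²). With x = 258, y = −8.83, v₀ = 56.4, g = 9.81:
102.6 tan²θ − 258 tanθ + (93.81) = 0.
tanθ = [258 ± √(258² − 4 × 102.6 × (93.81))] / (2 × 102.6) = (258 ± 167.5) / 205.3, giving tanθ = 0.4410 or 2.073.
θ = 23.80° or 64.24°; the smaller is 23.80°.

23.8°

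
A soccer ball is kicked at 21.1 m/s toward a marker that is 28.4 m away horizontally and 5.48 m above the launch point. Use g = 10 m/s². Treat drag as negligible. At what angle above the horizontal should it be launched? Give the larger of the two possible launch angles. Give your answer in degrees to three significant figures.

68.1°

Trajectory: y = x tanθ − g x² (1 + tan²θ)/(2v₀²). With x = 28.4, y = 5.48, v₀ = 21.1, g = 10.0:
9.058 tan²θ − 28.4 tanθ + (14.54) = 0.
tanθ = [28.4 ± √(28.4² − 4 × 9.058 × (14.54))] / (2 × 9.058) = (28.4 ± 16.73) / 18.12, giving tanθ = 0.6443 or 2.491.
θ = 32.79° or 68.13°; the larger is 68.13°.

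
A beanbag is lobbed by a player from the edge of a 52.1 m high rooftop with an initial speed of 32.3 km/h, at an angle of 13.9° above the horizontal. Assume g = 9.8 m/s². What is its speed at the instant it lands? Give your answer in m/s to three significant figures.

Convert: 32.3 km/h = 32.3/3.6 = 8.972 m/s.
Components: vₓ = 8.972 cos 13.9° = 8.709 m/s, v_y0 = 8.972 sin 13.9° = 2.155 m/s.
The projectile lands when y = 52.1 + (2.155) t − ½·9.80·t² = 0. Positive root: t = (2.155 + √(2.155² + 2·9.80·52.1)) / 9.80 = (2.155 + 32.03) / 9.80 = 3.488 s.
Vertical velocity at impact: v_y = v_y0 − g t = 2.155 − 9.80 × 3.488 = −32.03 m/s.
Speed: |v| = √(vₓ² + v_y²) = √(8.709² + 32.03²) = 33.19 m/s.

33.2 m/s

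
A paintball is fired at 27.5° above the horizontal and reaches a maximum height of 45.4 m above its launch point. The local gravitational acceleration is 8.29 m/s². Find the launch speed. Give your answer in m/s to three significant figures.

59.4 m/s

At the peak v_y = 0, so v_y0 = √(2gH) = √(2 × 8.29 × 45.4) = 27.44 m/s.
v_y0 = v₀ sin θ ⇒ v₀ = 27.44 / sin 27.5° = 59.42 m/s.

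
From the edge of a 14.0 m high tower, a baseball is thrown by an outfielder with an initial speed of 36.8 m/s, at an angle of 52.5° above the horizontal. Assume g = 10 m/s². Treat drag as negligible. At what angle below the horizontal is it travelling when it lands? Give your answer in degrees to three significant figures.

56.3°

Components: vₓ = 36.80 cos 52.5° = 22.40 m/s, v_y0 = 36.80 sin 52.5° = 29.20 m/s.
With up positive and y = 0 at the ground: y(t) = 14.0 + (29.20) t − 5.000 t². Setting y = 0 and taking the positive root: t = [29.20 + √(29.20² + 2·10.0·14.0)] / 10.0 = (29.20 + 33.65) / 10.0 = 6.285 s.
At impact: v_y = v_y0 − g t = −33.65 m/s; vₓ = 22.40 m/s.
Angle below horizontal: arctan(|v_y|/vₓ) = arctan(33.65/22.40) = 56.35°.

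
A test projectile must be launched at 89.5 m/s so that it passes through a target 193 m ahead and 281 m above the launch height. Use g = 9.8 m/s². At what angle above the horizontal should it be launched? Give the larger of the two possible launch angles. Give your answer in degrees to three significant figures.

81.1°

Trajectory: y = x tanθ − g x² (1 + tan²θ)/(2v₀²). With x = 193, y = 281, v₀ = 89.5, g = 9.80:
22.79 tan²θ − 193 tanθ + (303.8) = 0.
tanθ = [193 ± √(193² − 4 × 22.79 × (303.8))] / (2 × 22.79) = (193 ± 97.78) / 45.57, giving tanθ = 2.089 or 6.381.
θ = 64.42° or 81.09°; the larger is 81.09°.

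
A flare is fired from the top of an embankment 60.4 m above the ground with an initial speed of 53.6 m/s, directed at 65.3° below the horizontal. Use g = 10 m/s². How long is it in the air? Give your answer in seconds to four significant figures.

1.113 s

Horizontal component vₓ = 53.60 cos 65.3° = 22.40 m/s; vertical v_y0 = −48.70 m/s (downward).
Vertical motion (up positive, ground at y = 0): 5.000 t² − (−48.70) t − 60.4 = 0, so t = (−48.70 + √(48.70² + 2·10.0·60.4)) / 10.0 = (−48.70 + 59.83) / 10.0 = 1.113 s.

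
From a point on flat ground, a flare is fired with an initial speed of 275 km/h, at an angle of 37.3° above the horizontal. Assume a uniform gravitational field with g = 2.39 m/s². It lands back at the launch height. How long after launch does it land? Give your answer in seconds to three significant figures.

Convert: 275 km/h = 275/3.6 = 76.39 m/s.
Horizontal component vₓ = 76.39 cos 37.3° = 60.77 m/s; vertical v_y0 = 76.39 sin 37.3° = 46.29 m/s.
Landing at launch height ⇒ T = 2 v_y0 / g = 2 × 46.29 / 2.39 = 38.74 s.

38.7 s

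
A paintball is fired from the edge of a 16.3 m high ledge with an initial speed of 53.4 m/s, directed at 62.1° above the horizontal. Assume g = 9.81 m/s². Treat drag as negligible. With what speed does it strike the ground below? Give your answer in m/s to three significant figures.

56.3 m/s

Components: vₓ = 53.40 cos 62.1° = 24.99 m/s, v_y0 = 53.40 sin 62.1° = 47.19 m/s.
With up positive and y = 0 at the ground: y(t) = 16.3 + (47.19) t − 4.905 t². Setting y = 0 and taking the positive root: t = [47.19 + √(47.19² + 2·9.81·16.3)] / 9.81 = (47.19 + 50.47) / 9.81 = 9.955 s.
Vertical velocity at impact: v_y = v_y0 − g t = 47.19 − 9.81 × 9.955 = −50.47 m/s.
Speed: |v| = √(vₓ² + v_y²) = √(24.99² + 50.47²) = 56.31 m/s.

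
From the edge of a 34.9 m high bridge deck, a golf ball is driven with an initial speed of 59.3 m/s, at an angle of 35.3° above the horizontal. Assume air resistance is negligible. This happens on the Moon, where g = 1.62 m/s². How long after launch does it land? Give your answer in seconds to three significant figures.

43.3 s

vₓ = 59.30 cos 35.3° = 48.40 m/s; v_y0 = 59.30 sin 35.3° = 34.27 m/s.
The projectile lands when y = 34.9 + (34.27) t − ½·1.62·t² = 0. Positive root: t = (34.27 + √(34.27² + 2·1.62·34.9)) / 1.62 = (34.27 + 35.88) / 1.62 = 43.30 s.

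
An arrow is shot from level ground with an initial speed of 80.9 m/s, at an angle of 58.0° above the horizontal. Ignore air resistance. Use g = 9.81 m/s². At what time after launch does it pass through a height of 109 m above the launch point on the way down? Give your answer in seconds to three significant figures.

12.2 s

Horizontal component vₓ = 80.90 cos 58.0° = 42.87 m/s; vertical v_y0 = 80.90 sin 58.0° = 68.61 m/s.
Set y = v_y0 t − ½ g t² = 109: 4.905 t² − 68.61 t + 109 = 0.
t = [68.61 ± √(68.61² − 2·9.81·109)] / 9.81 = (68.61 ± 50.68) / 9.81, so t = 1.828 s or t = 12.16 s.
The descending-branch root is 12.16 s.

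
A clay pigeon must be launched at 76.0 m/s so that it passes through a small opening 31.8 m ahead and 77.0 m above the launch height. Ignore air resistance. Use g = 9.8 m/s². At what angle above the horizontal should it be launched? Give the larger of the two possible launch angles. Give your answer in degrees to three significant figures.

88.3°

Trajectory: y = x tanθ − g x² (1 + tan²θ)/(2v₀²). With x = 31.8, y = 77.0, v₀ = 76.0, g = 9.80:
0.8579 tan²θ − 31.8 tanθ + (77.86) = 0.
tanθ = [31.8 ± √(31.8² − 4 × 0.8579 × (77.86))] / (2 × 0.8579) = (31.8 ± 27.28) / 1.716, giving tanθ = 2.636 or 34.43.
θ = 69.22° or 88.34°; the larger is 88.34°.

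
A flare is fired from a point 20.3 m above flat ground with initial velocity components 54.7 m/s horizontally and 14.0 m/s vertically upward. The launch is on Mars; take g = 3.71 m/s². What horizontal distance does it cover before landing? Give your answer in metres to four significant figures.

With up positive and y = 0 at the ground: y(t) = 20.3 + (14.00) t − 1.855 t². Setting y = 0 and taking the positive root: t = [14.00 + √(14.00² + 2·3.71·20.3)] / 3.71 = (14.00 + 18.62) / 3.71 = 8.792 s.
Horizontal distance: R = vₓ t = 54.70 × 8.792 = 480.9 m.

480.9 m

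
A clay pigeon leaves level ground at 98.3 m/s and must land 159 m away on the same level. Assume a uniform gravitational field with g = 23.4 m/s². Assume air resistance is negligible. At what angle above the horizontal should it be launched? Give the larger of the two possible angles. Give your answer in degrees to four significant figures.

78.68°

Level-ground range R = v₀² sin(2θ)/g ⇒ sin(2θ) = gR/v₀² = 23.4 × 159 / 98.3² = 0.3850.
2θ = 22.65° or 180° − 22.65° = 157.4°, so θ = 11.32° or 78.68°.
The larger angle is 78.68°.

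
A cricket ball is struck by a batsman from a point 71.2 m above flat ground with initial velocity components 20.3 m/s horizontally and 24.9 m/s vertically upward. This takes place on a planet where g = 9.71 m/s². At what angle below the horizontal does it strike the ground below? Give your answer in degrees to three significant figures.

With up positive and y = 0 at the ground: y(t) = 71.2 + (24.90) t − 4.855 t². Setting y = 0 and taking the positive root: t = [24.90 + √(24.90² + 2·9.71·71.2)] / 9.71 = (24.90 + 44.75) / 9.71 = 7.173 s.
At impact: v_y = v_y0 − g t = −44.75 m/s; vₓ = 20.30 m/s.
Angle below horizontal: arctan(|v_y|/vₓ) = arctan(44.75/20.30) = 65.60°.

65.6°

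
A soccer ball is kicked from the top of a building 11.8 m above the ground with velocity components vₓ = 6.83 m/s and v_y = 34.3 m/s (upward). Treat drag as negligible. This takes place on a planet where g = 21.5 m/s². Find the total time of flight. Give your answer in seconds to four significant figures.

The projectile lands when y = 11.8 + (34.30) t − ½·21.5·t² = 0. Positive root: t = (34.30 + √(34.30² + 2·21.5·11.8)) / 21.5 = (34.30 + 41.04) / 21.5 = 3.504 s.

3.504 s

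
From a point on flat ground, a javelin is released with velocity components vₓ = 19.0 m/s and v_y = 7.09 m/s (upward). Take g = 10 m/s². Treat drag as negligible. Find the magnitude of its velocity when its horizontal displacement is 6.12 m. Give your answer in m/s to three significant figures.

x = vₓ t ⇒ t = 6.12/19.00 = 0.3221 s.
Vertical velocity there: v_y = v_y0 − g t = 7.090 − 10.0 × 0.3221 = 3.869 m/s.
Speed: √(vₓ² + v_y²) = √(19.00² + 3.869²) = 19.39 m/s.

19.4 m/s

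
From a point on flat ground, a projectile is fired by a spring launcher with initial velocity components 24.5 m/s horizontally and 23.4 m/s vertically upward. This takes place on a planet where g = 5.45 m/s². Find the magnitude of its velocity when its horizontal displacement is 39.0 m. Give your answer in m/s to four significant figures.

28.58 m/s

At x = 39.0 m, t = x/vₓ = 39.0/24.50 = 1.592 s.
Vertical velocity there: v_y = v_y0 − g t = 23.40 − 5.45 × 1.592 = 14.72 m/s.
Speed: √(vₓ² + v_y²) = √(24.50² + 14.72²) = 28.58 m/s.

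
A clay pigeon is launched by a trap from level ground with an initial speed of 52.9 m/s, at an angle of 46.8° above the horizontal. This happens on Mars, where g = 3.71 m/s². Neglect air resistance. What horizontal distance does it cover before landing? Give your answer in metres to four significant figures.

Components: vₓ = 52.90 cos 46.8° = 36.21 m/s, v_y0 = 52.90 sin 46.8° = 38.56 m/s.
Time aloft: T = 2 v_y0 / g = 2 × 38.56 / 3.71 = 20.79 s.
Range: R = vₓ T = 36.21 × 20.79 = 752.8 m.

752.8 m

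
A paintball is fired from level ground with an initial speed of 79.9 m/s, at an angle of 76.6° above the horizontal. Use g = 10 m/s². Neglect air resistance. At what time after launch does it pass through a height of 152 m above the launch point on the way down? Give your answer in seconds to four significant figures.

Horizontal component vₓ = 79.90 cos 76.6° = 18.52 m/s; vertical v_y0 = 79.90 sin 76.6° = 77.72 m/s.
Height y(t) = 77.72 t − 5.000 t² = 152 gives 5.000 t² − 77.72 t + 152 = 0.
Quadratic formula: t = (77.72 ± √3001.1) / 10.0 = (77.72 ± 54.78) / 10.0 → t = 2.294 s or 13.25 s.
The descending-branch root is 13.25 s.

13.25 s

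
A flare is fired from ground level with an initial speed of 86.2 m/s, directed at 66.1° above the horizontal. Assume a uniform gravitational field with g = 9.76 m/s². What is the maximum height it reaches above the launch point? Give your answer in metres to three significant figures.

318 m

vₓ = 86.20 cos 66.1° = 34.92 m/s; v_y0 = 86.20 sin 66.1° = 78.81 m/s.
Maximum height: H = v_y0² / (2g) = 78.81² / (2 × 9.76) = 318.2 m.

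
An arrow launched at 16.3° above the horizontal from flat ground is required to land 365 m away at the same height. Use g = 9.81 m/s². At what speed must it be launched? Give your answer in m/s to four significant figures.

81.52 m/s

From R = (v₀² / g) sin 2θ: v₀ = √(gR / sin 2θ).
v₀ = √(9.81 × 365 / sin 32.60°) = √(3581 / 0.5388) = √6646.0 = 81.52 m/s.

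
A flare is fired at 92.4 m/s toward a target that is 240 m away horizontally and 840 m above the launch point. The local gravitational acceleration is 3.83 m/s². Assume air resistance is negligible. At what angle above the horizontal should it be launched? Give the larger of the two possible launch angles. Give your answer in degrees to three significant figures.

85.9°

Trajectory: y = x tanθ − g x² (1 + tan²θ)/(2v₀²). With x = 240, y = 840, v₀ = 92.4, g = 3.83:
12.92 tan²θ − 240 tanθ + (852.9) = 0.
tanθ = [240 ± √(240² − 4 × 12.92 × (852.9))] / (2 × 12.92) = (240 ± 116.3) / 25.84, giving tanθ = 4.788 or 13.79.
θ = 78.20° or 85.85°; the larger is 85.85°.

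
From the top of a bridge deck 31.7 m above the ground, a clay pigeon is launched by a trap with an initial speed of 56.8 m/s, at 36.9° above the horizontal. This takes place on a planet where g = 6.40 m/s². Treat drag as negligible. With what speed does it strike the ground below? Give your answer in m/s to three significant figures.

Resolve: vₓ = 56.80 cos 36.9° = 45.42 m/s and v_y0 = 56.80 sin 36.9° = 34.10 m/s.
The projectile lands when y = 31.7 + (34.10) t − ½·6.40·t² = 0. Positive root: t = (34.10 + √(34.10² + 2·6.40·31.7)) / 6.40 = (34.10 + 39.61) / 6.40 = 11.52 s.
Vertical velocity at impact: v_y = v_y0 − g t = 34.10 − 6.40 × 11.52 = −39.61 m/s.
Speed: |v| = √(vₓ² + v_y²) = √(45.42² + 39.61²) = 60.27 m/s.

60.3 m/s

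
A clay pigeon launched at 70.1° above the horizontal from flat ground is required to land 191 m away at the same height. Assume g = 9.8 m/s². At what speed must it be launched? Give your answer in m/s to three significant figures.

On level ground R = v₀² sin 2θ / g ⇒ v₀ = √(gR / sin 2θ).
v₀ = √(9.80 × 191 / sin 140.2°) = √(1872 / 0.6401) = √2924.2 = 54.08 m/s.

54.1 m/s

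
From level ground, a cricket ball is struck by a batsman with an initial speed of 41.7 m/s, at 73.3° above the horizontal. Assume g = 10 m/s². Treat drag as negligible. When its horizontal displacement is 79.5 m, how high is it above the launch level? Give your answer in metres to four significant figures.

vₓ = 41.70 cos 73.3° = 11.98 m/s; v_y0 = 41.70 sin 73.3° = 39.94 m/s.
Time to reach x = 79.5 m: t = x/vₓ = 79.5/11.98 = 6.634 s.
Height: y = v_y0 t − ½ g t² = 39.94 × 6.634 − 5.000 × 6.634² = 265.0 − 220.1 = 44.91 m.

44.91 m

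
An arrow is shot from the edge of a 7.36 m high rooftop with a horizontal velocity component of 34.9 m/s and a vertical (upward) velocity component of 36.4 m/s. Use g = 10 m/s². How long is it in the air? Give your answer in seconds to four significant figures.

7.477 s

The projectile lands when y = 7.36 + (36.40) t − ½·10.0·t² = 0. Positive root: t = (36.40 + √(36.40² + 2·10.0·7.36)) / 10.0 = (36.40 + 38.37) / 10.0 = 7.477 s.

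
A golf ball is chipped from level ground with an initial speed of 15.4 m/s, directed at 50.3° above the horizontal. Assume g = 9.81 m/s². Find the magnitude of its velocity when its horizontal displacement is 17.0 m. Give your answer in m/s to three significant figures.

11.1 m/s

vₓ = 15.40 cos 50.3° = 9.837 m/s; v_y0 = 15.40 sin 50.3° = 11.85 m/s.
At x = 17.0 m, t = x/vₓ = 17.0/9.837 = 1.728 s.
Vertical velocity there: v_y = v_y0 − g t = 11.85 − 9.81 × 1.728 = −5.105 m/s.
Speed: √(vₓ² + v_y²) = √(9.837² + 5.105²) = 11.08 m/s.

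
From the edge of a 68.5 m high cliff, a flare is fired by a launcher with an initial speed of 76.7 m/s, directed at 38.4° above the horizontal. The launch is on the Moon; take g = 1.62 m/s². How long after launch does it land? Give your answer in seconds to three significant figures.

60.2 s

Components: vₓ = 76.70 cos 38.4° = 60.11 m/s, v_y0 = 76.70 sin 38.4° = 47.64 m/s.
The projectile lands when y = 68.5 + (47.64) t − ½·1.62·t² = 0. Positive root: t = (47.64 + √(47.64² + 2·1.62·68.5)) / 1.62 = (47.64 + 49.92) / 1.62 = 60.22 s.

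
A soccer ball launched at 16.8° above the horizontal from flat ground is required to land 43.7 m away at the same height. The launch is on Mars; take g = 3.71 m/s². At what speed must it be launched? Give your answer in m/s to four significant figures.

On level ground R = v₀² sin 2θ / g ⇒ v₀ = √(gR / sin 2θ).
v₀ = √(3.71 × 43.7 / sin 33.60°) = √(162.1 / 0.5534) = √292.97 = 17.12 m/s.

17.12 m/s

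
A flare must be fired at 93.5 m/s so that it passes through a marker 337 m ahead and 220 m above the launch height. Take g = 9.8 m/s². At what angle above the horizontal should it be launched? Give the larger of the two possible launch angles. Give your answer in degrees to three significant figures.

Trajectory: y = x tanθ − g x² (1 + tan²θ)/(2v₀²). With x = 337, y = 220, v₀ = 93.5, g = 9.80:
63.66 tan²θ − 337 tanθ + (283.7) = 0.
tanθ = [337 ± √(337² − 4 × 63.66 × (283.7))] / (2 × 63.66) = (337 ± 203.3) / 127.3, giving tanθ = 1.050 or 4.244.
θ = 46.40° or 76.74°; the larger is 76.74°.

76.7°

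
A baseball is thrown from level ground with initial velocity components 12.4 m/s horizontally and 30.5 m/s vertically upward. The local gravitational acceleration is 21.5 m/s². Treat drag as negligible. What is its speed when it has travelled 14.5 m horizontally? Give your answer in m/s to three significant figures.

13.5 m/s

x = vₓ t ⇒ t = 14.5/12.40 = 1.169 s.
Vertical velocity there: v_y = v_y0 − g t = 30.50 − 21.5 × 1.169 = 5.359 m/s.
Speed: √(vₓ² + v_y²) = √(12.40² + 5.359²) = 13.51 m/s.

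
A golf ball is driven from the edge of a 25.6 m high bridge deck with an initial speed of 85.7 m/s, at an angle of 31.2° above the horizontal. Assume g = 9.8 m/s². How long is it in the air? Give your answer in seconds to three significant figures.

9.60 s

vₓ = 85.70 cos 31.2° = 73.30 m/s; v_y0 = 85.70 sin 31.2° = 44.39 m/s.
Vertical motion (up positive, ground at y = 0): 4.900 t² − (44.39) t − 25.6 = 0, so t = (44.39 + √(44.39² + 2·9.80·25.6)) / 9.80 = (44.39 + 49.73) / 9.80 = 9.604 s.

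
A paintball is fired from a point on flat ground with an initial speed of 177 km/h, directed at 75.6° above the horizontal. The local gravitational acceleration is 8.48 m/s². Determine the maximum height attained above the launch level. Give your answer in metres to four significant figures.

133.7 m

Convert: 177 km/h = 177/3.6 = 49.17 m/s.
Resolve: vₓ = 49.17 cos 75.6° = 12.23 m/s and v_y0 = 49.17 sin 75.6° = 47.62 m/s.
Peak height H = v_y0² / (2g) = 2267.9 / 16.96 = 133.7 m.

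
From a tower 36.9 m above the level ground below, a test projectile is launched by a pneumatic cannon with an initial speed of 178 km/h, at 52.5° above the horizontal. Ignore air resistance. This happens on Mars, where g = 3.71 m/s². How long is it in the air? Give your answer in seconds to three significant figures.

22.0 s

Convert: 178 km/h = 178/3.6 = 49.44 m/s.
vₓ = 49.44 cos 52.5° = 30.10 m/s; v_y0 = 49.44 sin 52.5° = 39.23 m/s.
The projectile lands when y = 36.9 + (39.23) t − ½·3.71·t² = 0. Positive root: t = (39.23 + √(39.23² + 2·3.71·36.9)) / 3.71 = (39.23 + 42.57) / 3.71 = 22.05 s.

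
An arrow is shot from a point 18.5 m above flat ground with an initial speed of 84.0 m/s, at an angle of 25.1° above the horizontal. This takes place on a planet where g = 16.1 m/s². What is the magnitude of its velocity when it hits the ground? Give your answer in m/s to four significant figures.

87.47 m/s

Components: vₓ = 84.00 cos 25.1° = 76.07 m/s, v_y0 = 84.00 sin 25.1° = 35.63 m/s.
The projectile lands when y = 18.5 + (35.63) t − ½·16.1·t² = 0. Positive root: t = (35.63 + √(35.63² + 2·16.1·18.5)) / 16.1 = (35.63 + 43.19) / 16.1 = 4.896 s.
Vertical velocity at impact: v_y = v_y0 − g t = 35.63 − 16.1 × 4.896 = −43.19 m/s.
Speed: |v| = √(vₓ² + v_y²) = √(76.07² + 43.19²) = 87.47 m/s.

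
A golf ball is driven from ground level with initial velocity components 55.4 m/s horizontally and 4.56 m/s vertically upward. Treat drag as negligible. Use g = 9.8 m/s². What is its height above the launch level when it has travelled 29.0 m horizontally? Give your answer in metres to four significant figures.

Time to reach x = 29.0 m: t = x/vₓ = 29.0/55.40 = 0.5235 s.
Height: y = v_y0 t − ½ g t² = 4.560 × 0.5235 − 4.900 × 0.5235² = 2.387 − 1.343 = 1.044 m.

1.044 m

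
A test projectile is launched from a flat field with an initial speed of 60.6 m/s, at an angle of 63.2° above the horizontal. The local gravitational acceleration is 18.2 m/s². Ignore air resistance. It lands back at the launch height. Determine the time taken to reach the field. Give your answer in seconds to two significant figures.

5.9 s

vₓ = 60.60 cos 63.2° = 27.32 m/s; v_y0 = 60.60 sin 63.2° = 54.09 m/s.
Landing at launch height ⇒ T = 2 v_y0 / g = 2 × 54.09 / 18.2 = 5.944 s.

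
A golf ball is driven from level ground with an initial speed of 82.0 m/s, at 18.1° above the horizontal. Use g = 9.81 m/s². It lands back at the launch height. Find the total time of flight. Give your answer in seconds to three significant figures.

5.19 s

vₓ = 82.00 cos 18.1° = 77.94 m/s; v_y0 = 82.00 sin 18.1° = 25.48 m/s.
Time of flight on level ground: T = 2 v_y0 / g = 2 × 25.48 / 9.81 = 5.194 s.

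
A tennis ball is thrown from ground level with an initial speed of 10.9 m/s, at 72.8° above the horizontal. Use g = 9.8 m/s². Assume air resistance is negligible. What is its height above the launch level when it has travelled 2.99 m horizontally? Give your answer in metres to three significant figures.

5.44 m

Horizontal component vₓ = 10.90 cos 72.8° = 3.223 m/s; vertical v_y0 = 10.90 sin 72.8° = 10.41 m/s.
At x = 2.99 m, t = x/vₓ = 2.99/3.223 = 0.9276 s.
Height: y = v_y0 t − ½ g t² = 10.41 × 0.9276 − 4.900 × 0.9276² = 9.659 − 4.217 = 5.443 m.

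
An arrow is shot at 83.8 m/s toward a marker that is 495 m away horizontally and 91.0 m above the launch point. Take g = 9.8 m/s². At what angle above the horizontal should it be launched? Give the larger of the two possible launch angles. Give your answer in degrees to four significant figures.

65.54°

Trajectory: y = x tanθ − g x² (1 + tan²θ)/(2v₀²). With x = 495, y = 91.0, v₀ = 83.8, g = 9.80:
171.0 tan²θ − 495 tanθ + (262.0) = 0.
tanθ = [495 ± √(495² − 4 × 171.0 × (262.0))] / (2 × 171.0) = (495 ± 256.7) / 341.9, giving tanθ = 0.6971 or 2.198.
θ = 34.88° or 65.54°; the larger is 65.54°.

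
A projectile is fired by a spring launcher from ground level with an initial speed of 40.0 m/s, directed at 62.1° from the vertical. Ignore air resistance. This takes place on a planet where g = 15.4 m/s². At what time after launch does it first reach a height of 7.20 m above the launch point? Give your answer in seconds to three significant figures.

vₓ = 40.00 sin 62.1° = 35.35 m/s; v_y0 = 40.00 cos 62.1° = 18.72 m/s.
Require v_y0 t − ½ g t² = 7.20, i.e. 7.700 t² − 18.72 t + 7.20 = 0.
Quadratic formula: t = (18.72 ± √128.57) / 15.4 = (18.72 ± 11.34) / 15.4 → t = 0.4791 s or 1.952 s.
The first (ascending) time is 0.4791 s.

0.479 s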